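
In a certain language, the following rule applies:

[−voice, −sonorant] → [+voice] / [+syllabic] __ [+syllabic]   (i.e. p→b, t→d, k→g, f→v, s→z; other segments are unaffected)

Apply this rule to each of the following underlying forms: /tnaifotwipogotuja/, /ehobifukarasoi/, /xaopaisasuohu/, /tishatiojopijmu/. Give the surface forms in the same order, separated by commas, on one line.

tnaivotwibogoduja, ehobivugarazoi, xaobaizazuohu, tishadiojobijmu

/tnaifotwipogotuja/: /f/ is a voiceless obstruent between vowels /i/ and /o/, so it voices to [v]. /p/ is a voiceless obstruent between vowels /i/ and /o/, so it voices to [b]. /t/ is a voiceless obstruent between vowels /o/ and /u/, so it voices to [d]. → [tnaivotwibogoduja].
/ehobifukarasoi/: /f/ is a voiceless obstruent between vowels /i/ and /u/, so it voices to [v]. /k/ is a voiceless obstruent between vowels /u/ and /a/, so it voices to [g]. /s/ is a voiceless obstruent between vowels /a/ and /o/, so it voices to [z]. → [ehobivugarazoi].
/xaopaisasuohu/: /p/ is a voiceless obstruent between vowels /o/ and /a/, so it voices to [b]. /s/ is a voiceless obstruent between vowels /i/ and /a/, so it voices to [z]. /s/ is a voiceless obstruent between vowels /a/ and /u/, so it voices to [z]. → [xaobaizazuohu].
/tishatiojopijmu/: /t/ is a voiceless obstruent between vowels /a/ and /i/, so it voices to [d]. /p/ is a voiceless obstruent between vowels /o/ and /i/, so it voices to [b]. → [tishadiojobijmu].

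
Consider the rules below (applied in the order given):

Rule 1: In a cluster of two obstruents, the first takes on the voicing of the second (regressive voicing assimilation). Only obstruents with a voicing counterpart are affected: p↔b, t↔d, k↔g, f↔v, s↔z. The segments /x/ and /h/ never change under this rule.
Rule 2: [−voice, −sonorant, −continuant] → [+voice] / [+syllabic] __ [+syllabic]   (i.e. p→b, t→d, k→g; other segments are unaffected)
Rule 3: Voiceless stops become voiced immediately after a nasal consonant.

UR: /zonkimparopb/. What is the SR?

Rule 1 (regressive voicing assimilation): /p/ precedes the voiced obstruent /b/, so it voices to [b] by assimilation. /zonkimparopb/ → zonkimparobb.
Rule 2 (intervocalic voicing): no segment meets the environment; /zonkimparobb/ is unchanged.
Rule 3 (post-nasal voicing): /k/ is a voiceless stop immediately after the nasal /n/, so it voices to [g]. /p/ is a voiceless stop immediately after the nasal /m/, so it voices to [b]. /zonkimparobb/ → zongimbarobb.

zongimbarobb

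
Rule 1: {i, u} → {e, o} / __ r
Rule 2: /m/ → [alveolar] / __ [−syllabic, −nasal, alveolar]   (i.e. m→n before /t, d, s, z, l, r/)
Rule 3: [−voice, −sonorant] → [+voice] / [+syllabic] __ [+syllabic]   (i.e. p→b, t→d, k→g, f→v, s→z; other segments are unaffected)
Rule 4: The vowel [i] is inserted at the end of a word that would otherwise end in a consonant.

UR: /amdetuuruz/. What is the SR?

Rule 1 (pre-rhotic lowering): /u/ is a high vowel immediately before /r/, so it lowers to [o]. /amdetuuruz/ → amdetuoruz.
Rule 2 (nasal place assimilation): /m/ precedes the alveolar consonant /d/, so it assimilates in place to [n]. /amdetuoruz/ → andetuoruz.
Rule 3 (intervocalic voicing): /t/ is a voiceless obstruent between vowels /e/ and /u/, so it voices to [d]. /andetuoruz/ → andeduoruz.
Rule 4 (final i-epenthesis): the form ends in the consonant /z/, so [i] is inserted word-finally. /andeduoruz/ → andeduoruzi.

andeduoruzi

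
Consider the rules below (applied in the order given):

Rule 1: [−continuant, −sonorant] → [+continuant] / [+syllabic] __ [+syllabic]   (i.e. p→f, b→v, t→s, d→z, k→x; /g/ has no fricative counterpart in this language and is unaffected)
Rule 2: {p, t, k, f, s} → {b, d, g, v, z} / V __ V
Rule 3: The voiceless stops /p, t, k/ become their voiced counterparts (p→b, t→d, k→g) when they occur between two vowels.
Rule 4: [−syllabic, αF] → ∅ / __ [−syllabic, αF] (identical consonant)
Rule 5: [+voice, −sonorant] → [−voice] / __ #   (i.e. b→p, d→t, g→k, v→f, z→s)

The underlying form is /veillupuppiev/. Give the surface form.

veiluvupief

Rule 1 (intervocalic spirantization): /p/ is a stop between vowels /u/ and /u/, so it spirantizes to the fricative [f]. /veillupuppiev/ → veillufuppiev.
Rule 2 (intervocalic voicing): /f/ is a voiceless obstruent between vowels /u/ and /u/, so it voices to [v]. /veillufuppiev/ → veilluvuppiev.
Rule 3 (intervocalic voicing): no segment meets the environment; /veilluvuppiev/ is unchanged.
Rule 4 (degemination): /ll/ is a geminate; the first /l/ deletes. /pp/ is a geminate; the first /p/ deletes. /veilluvuppiev/ → veiluvupiev.
Rule 5 (final devoicing): /v/ is a voiced obstruent in word-final position, so it devoices to [f]. /veiluvupiev/ → veiluvupief.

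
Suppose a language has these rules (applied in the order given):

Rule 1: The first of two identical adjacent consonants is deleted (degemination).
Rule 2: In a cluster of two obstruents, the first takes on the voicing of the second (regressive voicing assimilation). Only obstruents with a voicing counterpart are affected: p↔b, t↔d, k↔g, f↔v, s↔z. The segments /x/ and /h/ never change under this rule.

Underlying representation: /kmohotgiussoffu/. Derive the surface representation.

kmohodgiusofu

Rule 1 (degemination): /ss/ is a geminate; the first /s/ deletes. /ff/ is a geminate; the first /f/ deletes. /kmohotgiussoffu/ → kmohotgiusofu.
Rule 2 (regressive voicing assimilation): /t/ precedes the voiced obstruent /g/, so it voices to [d] by assimilation. /kmohotgiusofu/ → kmohodgiusofu.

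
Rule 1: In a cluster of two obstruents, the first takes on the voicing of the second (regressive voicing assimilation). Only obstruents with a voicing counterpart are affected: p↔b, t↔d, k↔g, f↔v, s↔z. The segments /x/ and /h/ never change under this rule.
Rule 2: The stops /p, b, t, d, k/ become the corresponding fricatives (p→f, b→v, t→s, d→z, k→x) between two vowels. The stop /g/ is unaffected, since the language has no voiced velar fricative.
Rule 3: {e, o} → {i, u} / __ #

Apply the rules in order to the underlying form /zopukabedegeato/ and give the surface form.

Rule 1 (regressive voicing assimilation): no segment meets the environment; /zopukabedegeato/ is unchanged.
Rule 2 (intervocalic spirantization): /p/ is a stop between vowels /o/ and /u/, so it spirantizes to the fricative [f]. /k/ is a stop between vowels /u/ and /a/, so it spirantizes to the fricative [x]. /b/ is a stop between vowels /a/ and /e/, so it spirantizes to the fricative [v]. /d/ is a stop between vowels /e/ and /e/, so it spirantizes to the fricative [z]. /t/ is a stop between vowels /a/ and /o/, so it spirantizes to the fricative [s]. /zopukabedegeato/ → zofuxavezegeaso.
Rule 3 (final vowel raising): /o/ is a mid vowel in word-final position, so it raises to [u]. /zofuxavezegeaso/ → zofuxavezegeasu.

zofuxavezegeasu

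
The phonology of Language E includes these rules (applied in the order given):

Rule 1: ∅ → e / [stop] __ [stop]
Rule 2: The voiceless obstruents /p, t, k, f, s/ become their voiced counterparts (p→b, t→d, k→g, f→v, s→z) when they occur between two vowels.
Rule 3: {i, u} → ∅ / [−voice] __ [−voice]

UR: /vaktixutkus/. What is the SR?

Rule 1 (stop-cluster e-epenthesis): /k/ and /t/ form a stop–stop cluster, so [e] is inserted between them. /t/ and /k/ form a stop–stop cluster, so [e] is inserted between them. /vaktixutkus/ → vaketixutekus.
Rule 2 (intervocalic voicing): /k/ is a voiceless obstruent between vowels /a/ and /e/, so it voices to [g]. /t/ is a voiceless obstruent between vowels /e/ and /i/, so it voices to [d]. /t/ is a voiceless obstruent between vowels /u/ and /e/, so it voices to [d]. /k/ is a voiceless obstruent between vowels /e/ and /u/, so it voices to [g]. /vaketixutekus/ → vagedixudegus.
Rule 3 (high vowel syncope): no segment meets the environment; /vagedixudegus/ is unchanged.

vagedixudegus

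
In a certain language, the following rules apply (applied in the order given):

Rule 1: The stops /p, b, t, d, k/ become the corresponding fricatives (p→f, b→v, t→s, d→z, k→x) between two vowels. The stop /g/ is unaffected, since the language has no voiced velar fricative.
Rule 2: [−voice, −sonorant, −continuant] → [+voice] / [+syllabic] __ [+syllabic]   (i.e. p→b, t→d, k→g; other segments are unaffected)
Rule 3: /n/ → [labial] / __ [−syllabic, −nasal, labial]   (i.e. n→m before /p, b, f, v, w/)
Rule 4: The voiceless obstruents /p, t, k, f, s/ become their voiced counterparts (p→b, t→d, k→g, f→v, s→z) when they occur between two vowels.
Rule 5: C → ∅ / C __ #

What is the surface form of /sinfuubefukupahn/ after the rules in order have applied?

simfuuvevuxuvah

Rule 1 (intervocalic spirantization): /b/ is a stop between vowels /u/ and /e/, so it spirantizes to the fricative [v]. /k/ is a stop between vowels /u/ and /u/, so it spirantizes to the fricative [x]. /p/ is a stop between vowels /u/ and /a/, so it spirantizes to the fricative [f]. /sinfuubefukupahn/ → sinfuuvefuxufahn.
Rule 2 (intervocalic voicing): no segment meets the environment; /sinfuuvefuxufahn/ is unchanged.
Rule 3 (nasal place assimilation): /n/ precedes the labial consonant /f/, so it assimilates in place to [m]. /sinfuuvefuxufahn/ → simfuuvefuxufahn.
Rule 4 (intervocalic voicing): /f/ is a voiceless obstruent between vowels /e/ and /u/, so it voices to [v]. /f/ is a voiceless obstruent between vowels /u/ and /a/, so it voices to [v]. /simfuuvefuxufahn/ → simfuuvevuxuvahn.
Rule 5 (final cluster simplification): /n/ is the second consonant of a word-final cluster /hn/, so it deletes. /simfuuvevuxuvahn/ → simfuuvevuxuvah.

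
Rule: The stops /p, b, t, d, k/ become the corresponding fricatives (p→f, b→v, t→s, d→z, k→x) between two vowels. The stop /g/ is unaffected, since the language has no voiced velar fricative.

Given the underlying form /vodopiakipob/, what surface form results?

vozofiaxifob

/d/ is a stop between vowels /o/ and /o/, so it spirantizes to the fricative [z].
/p/ is a stop between vowels /o/ and /i/, so it spirantizes to the fricative [f].
/k/ is a stop between vowels /a/ and /i/, so it spirantizes to the fricative [x].
/p/ is a stop between vowels /i/ and /o/, so it spirantizes to the fricative [f].
The other instance of /b/ does not occur in the required environment and remains unchanged.
Surface form: [vozofiaxifob].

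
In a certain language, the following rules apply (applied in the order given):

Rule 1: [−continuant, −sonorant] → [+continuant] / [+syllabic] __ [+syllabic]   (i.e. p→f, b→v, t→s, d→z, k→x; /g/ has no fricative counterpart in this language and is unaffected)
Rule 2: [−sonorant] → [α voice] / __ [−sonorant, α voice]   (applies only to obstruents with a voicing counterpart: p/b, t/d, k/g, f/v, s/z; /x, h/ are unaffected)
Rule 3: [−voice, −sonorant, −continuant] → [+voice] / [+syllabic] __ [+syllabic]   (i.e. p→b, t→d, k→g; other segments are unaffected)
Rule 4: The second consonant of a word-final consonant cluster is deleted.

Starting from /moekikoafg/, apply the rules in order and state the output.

moexixoav

Rule 1 (intervocalic spirantization): /k/ is a stop between vowels /e/ and /i/, so it spirantizes to the fricative [x]. /k/ is a stop between vowels /i/ and /o/, so it spirantizes to the fricative [x]. /moekikoafg/ → moexixoafg.
Rule 2 (regressive voicing assimilation): /f/ precedes the voiced obstruent /g/, so it voices to [v] by assimilation. /moexixoafg/ → moexixoavg.
Rule 3 (intervocalic voicing): no segment meets the environment; /moexixoavg/ is unchanged.
Rule 4 (final cluster simplification): /g/ is the second consonant of a word-final cluster /vg/, so it deletes. /moexixoavg/ → moexixoav.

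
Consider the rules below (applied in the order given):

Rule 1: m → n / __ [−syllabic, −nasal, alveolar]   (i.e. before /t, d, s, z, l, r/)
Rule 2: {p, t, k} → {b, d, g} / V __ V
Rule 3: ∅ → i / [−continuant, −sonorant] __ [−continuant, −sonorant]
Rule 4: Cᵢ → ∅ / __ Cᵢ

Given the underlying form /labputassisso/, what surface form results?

Rule 1 (nasal place assimilation): no segment meets the environment; /labputassisso/ is unchanged.
Rule 2 (intervocalic voicing): /t/ is a voiceless stop between vowels /u/ and /a/, so it voices to [d]. /labputassisso/ → labpudassisso.
Rule 3 (stop-cluster i-epenthesis): /b/ and /p/ form a stop–stop cluster, so [i] is inserted between them. /labpudassisso/ → labipudassisso.
Rule 4 (degemination): /ss/ is a geminate; the first /s/ deletes. /ss/ is a geminate; the first /s/ deletes. /labipudassisso/ → labipudasiso.

labipudasiso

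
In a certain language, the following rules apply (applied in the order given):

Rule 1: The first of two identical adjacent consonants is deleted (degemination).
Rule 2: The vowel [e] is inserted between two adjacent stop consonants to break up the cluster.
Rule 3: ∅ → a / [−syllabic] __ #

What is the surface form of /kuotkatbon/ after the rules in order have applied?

Rule 1 (degemination): no segment meets the environment; /kuotkatbon/ is unchanged.
Rule 2 (stop-cluster e-epenthesis): /t/ and /k/ form a stop–stop cluster, so [e] is inserted between them. /t/ and /b/ form a stop–stop cluster, so [e] is inserted between them. /kuotkatbon/ → kuotekatebon.
Rule 3 (final a-epenthesis): the form ends in the consonant /n/, so [a] is inserted word-finally. /kuotekatebon/ → kuotekatebona.

kuotekatebona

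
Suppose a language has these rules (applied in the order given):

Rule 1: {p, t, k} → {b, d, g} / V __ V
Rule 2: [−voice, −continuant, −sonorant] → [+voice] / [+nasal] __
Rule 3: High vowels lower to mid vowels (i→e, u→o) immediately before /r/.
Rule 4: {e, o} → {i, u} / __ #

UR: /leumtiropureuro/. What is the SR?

Rule 1 (intervocalic voicing): /p/ is a voiceless stop between vowels /o/ and /u/, so it voices to [b]. /leumtiropureuro/ → leumtirobureuro.
Rule 2 (post-nasal voicing): /t/ is a voiceless stop immediately after the nasal /m/, so it voices to [d]. /leumtirobureuro/ → leumdirobureuro.
Rule 3 (pre-rhotic lowering): /i/ is a high vowel immediately before /r/, so it lowers to [e]. /u/ is a high vowel immediately before /r/, so it lowers to [o]. /u/ is a high vowel immediately before /r/, so it lowers to [o]. /leumdirobureuro/ → leumderoboreoro.
Rule 4 (final vowel raising): /o/ is a mid vowel in word-final position, so it raises to [u]. /leumderoboreoro/ → leumderoboreoru.

leumderoboreoru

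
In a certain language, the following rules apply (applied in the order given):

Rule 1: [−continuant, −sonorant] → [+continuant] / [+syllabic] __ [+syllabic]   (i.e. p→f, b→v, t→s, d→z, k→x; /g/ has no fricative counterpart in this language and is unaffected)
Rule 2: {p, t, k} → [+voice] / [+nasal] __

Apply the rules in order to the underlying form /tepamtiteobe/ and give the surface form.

tefamdiseove

Rule 1 (intervocalic spirantization): /p/ is a stop between vowels /e/ and /a/, so it spirantizes to the fricative [f]. /t/ is a stop between vowels /i/ and /e/, so it spirantizes to the fricative [s]. /b/ is a stop between vowels /o/ and /e/, so it spirantizes to the fricative [v]. /tepamtiteobe/ → tefamtiseove.
Rule 2 (post-nasal voicing): /t/ is a voiceless stop immediately after the nasal /m/, so it voices to [d]. /tefamtiseove/ → tefamdiseove.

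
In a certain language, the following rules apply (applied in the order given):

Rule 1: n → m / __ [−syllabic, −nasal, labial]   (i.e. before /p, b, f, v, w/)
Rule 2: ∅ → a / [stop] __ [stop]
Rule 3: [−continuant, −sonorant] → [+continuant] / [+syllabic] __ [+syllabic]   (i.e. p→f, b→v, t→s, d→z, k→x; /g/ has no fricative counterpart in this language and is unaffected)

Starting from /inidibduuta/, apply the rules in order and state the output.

Rule 1 (nasal place assimilation): no segment meets the environment; /inidibduuta/ is unchanged.
Rule 2 (stop-cluster a-epenthesis): /b/ and /d/ form a stop–stop cluster, so [a] is inserted between them. /inidibduuta/ → inidibaduuta.
Rule 3 (intervocalic spirantization): /d/ is a stop between vowels /i/ and /i/, so it spirantizes to the fricative [z]. /b/ is a stop between vowels /i/ and /a/, so it spirantizes to the fricative [v]. /d/ is a stop between vowels /a/ and /u/, so it spirantizes to the fricative [z]. /t/ is a stop between vowels /u/ and /a/, so it spirantizes to the fricative [s]. /inidibaduuta/ → inizivazuusa.

inizivazuusa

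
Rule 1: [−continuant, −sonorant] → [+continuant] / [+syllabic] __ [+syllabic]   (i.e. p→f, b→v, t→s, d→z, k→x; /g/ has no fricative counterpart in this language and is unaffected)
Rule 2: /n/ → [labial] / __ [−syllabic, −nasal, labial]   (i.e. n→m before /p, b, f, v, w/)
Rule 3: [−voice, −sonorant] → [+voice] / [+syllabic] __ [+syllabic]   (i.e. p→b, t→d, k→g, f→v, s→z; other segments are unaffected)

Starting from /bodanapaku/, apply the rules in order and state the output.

bozanavaxu

Rule 1 (intervocalic spirantization): /d/ is a stop between vowels /o/ and /a/, so it spirantizes to the fricative [z]. /p/ is a stop between vowels /a/ and /a/, so it spirantizes to the fricative [f]. /k/ is a stop between vowels /a/ and /u/, so it spirantizes to the fricative [x]. /bodanapaku/ → bozanafaxu.
Rule 2 (nasal place assimilation): no segment meets the environment; /bozanafaxu/ is unchanged.
Rule 3 (intervocalic voicing): /f/ is a voiceless obstruent between vowels /a/ and /a/, so it voices to [v]. /bozanafaxu/ → bozanavaxu.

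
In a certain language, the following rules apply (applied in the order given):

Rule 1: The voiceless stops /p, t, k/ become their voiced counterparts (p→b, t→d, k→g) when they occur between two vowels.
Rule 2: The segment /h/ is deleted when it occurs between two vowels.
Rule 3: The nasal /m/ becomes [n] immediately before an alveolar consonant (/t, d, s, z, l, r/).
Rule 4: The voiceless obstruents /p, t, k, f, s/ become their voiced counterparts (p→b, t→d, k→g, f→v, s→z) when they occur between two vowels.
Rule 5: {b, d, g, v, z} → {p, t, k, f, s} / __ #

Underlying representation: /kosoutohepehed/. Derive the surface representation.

kozoudoebeet

Rule 1 (intervocalic voicing): /t/ is a voiceless stop between vowels /u/ and /o/, so it voices to [d]. /p/ is a voiceless stop between vowels /e/ and /e/, so it voices to [b]. /kosoutohepehed/ → kosoudohebehed.
Rule 2 (intervocalic h-deletion): /h/ occurs between vowels /o/ and /e/, so it deletes. /h/ occurs between vowels /e/ and /e/, so it deletes. /kosoudohebehed/ → kosoudoebeed.
Rule 3 (nasal place assimilation): no segment meets the environment; /kosoudoebeed/ is unchanged.
Rule 4 (intervocalic voicing): /s/ is a voiceless obstruent between vowels /o/ and /o/, so it voices to [z]. /kosoudoebeed/ → kozoudoebeed.
Rule 5 (final devoicing): /d/ is a voiced obstruent in word-final position, so it devoices to [t]. /kozoudoebeed/ → kozoudoebeet.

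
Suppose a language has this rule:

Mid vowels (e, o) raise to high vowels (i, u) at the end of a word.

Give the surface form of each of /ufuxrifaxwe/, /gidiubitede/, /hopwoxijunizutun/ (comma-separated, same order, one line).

ufuxrifaxwi, gidiubitedi, hopwoxijunizutun

/ufuxrifaxwe/: /e/ is a mid vowel in word-final position, so it raises to [i]. → [ufuxrifaxwi].
/gidiubitede/: /e/ is a mid vowel in word-final position, so it raises to [i]. → [gidiubitedi].
/hopwoxijunizutun/: the rule's environment is not met; surfaces unchanged as [hopwoxijunizutun].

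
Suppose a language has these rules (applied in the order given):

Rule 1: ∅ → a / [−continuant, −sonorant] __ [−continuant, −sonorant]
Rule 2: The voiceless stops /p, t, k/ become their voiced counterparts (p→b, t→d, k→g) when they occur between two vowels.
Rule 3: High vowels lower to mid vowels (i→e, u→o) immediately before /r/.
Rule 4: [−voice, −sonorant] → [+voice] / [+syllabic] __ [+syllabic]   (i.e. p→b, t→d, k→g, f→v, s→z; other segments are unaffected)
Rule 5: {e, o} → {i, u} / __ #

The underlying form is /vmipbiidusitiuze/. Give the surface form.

Rule 1 (stop-cluster a-epenthesis): /p/ and /b/ form a stop–stop cluster, so [a] is inserted between them. /vmipbiidusitiuze/ → vmipabiidusitiuze.
Rule 2 (intervocalic voicing): /p/ is a voiceless stop between vowels /i/ and /a/, so it voices to [b]. /t/ is a voiceless stop between vowels /i/ and /i/, so it voices to [d]. /vmipabiidusitiuze/ → vmibabiidusidiuze.
Rule 3 (pre-rhotic lowering): no segment meets the environment; /vmibabiidusidiuze/ is unchanged.
Rule 4 (intervocalic voicing): /s/ is a voiceless obstruent between vowels /u/ and /i/, so it voices to [z]. /vmibabiidusidiuze/ → vmibabiiduzidiuze.
Rule 5 (final vowel raising): /e/ is a mid vowel in word-final position, so it raises to [i]. /vmibabiiduzidiuze/ → vmibabiiduzidiuzi.

vmibabiiduzidiuzi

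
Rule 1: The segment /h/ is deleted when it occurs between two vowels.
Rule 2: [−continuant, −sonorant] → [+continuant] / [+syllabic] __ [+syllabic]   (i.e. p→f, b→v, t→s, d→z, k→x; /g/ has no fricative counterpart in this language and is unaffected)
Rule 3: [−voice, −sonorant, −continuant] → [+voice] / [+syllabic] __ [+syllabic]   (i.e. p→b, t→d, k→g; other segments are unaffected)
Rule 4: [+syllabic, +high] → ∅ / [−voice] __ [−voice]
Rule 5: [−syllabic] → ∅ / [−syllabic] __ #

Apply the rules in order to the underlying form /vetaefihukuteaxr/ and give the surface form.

Rule 1 (intervocalic h-deletion): /h/ occurs between vowels /i/ and /u/, so it deletes. /vetaefihukuteaxr/ → vetaefiukuteaxr.
Rule 2 (intervocalic spirantization): /t/ is a stop between vowels /e/ and /a/, so it spirantizes to the fricative [s]. /k/ is a stop between vowels /u/ and /u/, so it spirantizes to the fricative [x]. /t/ is a stop between vowels /u/ and /e/, so it spirantizes to the fricative [s]. /vetaefiukuteaxr/ → vesaefiuxuseaxr.
Rule 3 (intervocalic voicing): no segment meets the environment; /vesaefiuxuseaxr/ is unchanged.
Rule 4 (high vowel syncope): /u/ is a high vowel flanked by voiceless consonants /x/ and /s/, so it deletes. /vesaefiuxuseaxr/ → vesaefiuxseaxr.
Rule 5 (final cluster simplification): /r/ is the second consonant of a word-final cluster /xr/, so it deletes. /vesaefiuxseaxr/ → vesaefiuxseax.

vesaefiuxseax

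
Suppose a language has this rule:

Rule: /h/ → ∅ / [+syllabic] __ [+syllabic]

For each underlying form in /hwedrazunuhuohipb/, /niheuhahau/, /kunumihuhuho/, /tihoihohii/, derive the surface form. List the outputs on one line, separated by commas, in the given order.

hwedrazunuuoipb, nieuaau, kunumiuuo, tioioii

/hwedrazunuhuohipb/: /h/ occurs between vowels /u/ and /u/, so it deletes. /h/ occurs between vowels /o/ and /i/, so it deletes. → [hwedrazunuuoipb].
/niheuhahau/: /h/ occurs between vowels /i/ and /e/, so it deletes. /h/ occurs between vowels /u/ and /a/, so it deletes. /h/ occurs between vowels /a/ and /a/, so it deletes. → [nieuaau].
/kunumihuhuho/: /h/ occurs between vowels /i/ and /u/, so it deletes. /h/ occurs between vowels /u/ and /u/, so it deletes. /h/ occurs between vowels /u/ and /o/, so it deletes. → [kunumiuuo].
/tihoihohii/: /h/ occurs between vowels /i/ and /o/, so it deletes. /h/ occurs between vowels /i/ and /o/, so it deletes. /h/ occurs between vowels /o/ and /i/, so it deletes. → [tioioii].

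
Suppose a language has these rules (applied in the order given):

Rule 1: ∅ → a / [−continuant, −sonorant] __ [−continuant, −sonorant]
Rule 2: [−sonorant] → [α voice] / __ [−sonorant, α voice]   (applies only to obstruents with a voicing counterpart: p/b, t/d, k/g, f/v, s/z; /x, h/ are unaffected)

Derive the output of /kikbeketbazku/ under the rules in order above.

Rule 1 (stop-cluster a-epenthesis): /k/ and /b/ form a stop–stop cluster, so [a] is inserted between them. /t/ and /b/ form a stop–stop cluster, so [a] is inserted between them. /kikbeketbazku/ → kikabeketabazku.
Rule 2 (regressive voicing assimilation): /z/ precedes the voiceless obstruent /k/, so it devoices to [s] by assimilation. /kikabeketabazku/ → kikabeketabasku.

kikabeketabasku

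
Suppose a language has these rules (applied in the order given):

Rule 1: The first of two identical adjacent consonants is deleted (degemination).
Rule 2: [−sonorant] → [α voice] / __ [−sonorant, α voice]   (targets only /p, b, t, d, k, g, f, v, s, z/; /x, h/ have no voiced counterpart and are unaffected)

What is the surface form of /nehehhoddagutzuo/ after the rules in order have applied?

Rule 1 (degemination): /hh/ is a geminate; the first /h/ deletes. /dd/ is a geminate; the first /d/ deletes. /nehehhoddagutzuo/ → nehehodagutzuo.
Rule 2 (regressive voicing assimilation): /t/ precedes the voiced obstruent /z/, so it voices to [d] by assimilation. /nehehodagutzuo/ → nehehodagudzuo.

nehehodagudzuo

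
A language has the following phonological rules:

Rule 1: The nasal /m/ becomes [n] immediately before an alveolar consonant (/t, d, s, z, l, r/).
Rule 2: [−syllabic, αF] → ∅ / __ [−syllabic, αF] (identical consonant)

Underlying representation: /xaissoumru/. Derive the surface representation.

Rule 1 (nasal place assimilation): /m/ precedes the alveolar consonant /r/, so it assimilates in place to [n]. /xaissoumru/ → xaissounru.
Rule 2 (degemination): /ss/ is a geminate; the first /s/ deletes. /xaissounru/ → xaisounru.

xaisounru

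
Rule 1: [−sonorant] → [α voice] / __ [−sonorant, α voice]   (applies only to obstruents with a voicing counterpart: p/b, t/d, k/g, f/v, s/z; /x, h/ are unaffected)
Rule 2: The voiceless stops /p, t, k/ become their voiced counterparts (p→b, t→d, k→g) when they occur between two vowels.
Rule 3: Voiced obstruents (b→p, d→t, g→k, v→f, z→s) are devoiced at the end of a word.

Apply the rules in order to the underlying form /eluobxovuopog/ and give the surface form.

eluopxovuobok

Rule 1 (regressive voicing assimilation): /b/ precedes the voiceless obstruent /x/, so it devoices to [p] by assimilation. /eluobxovuopog/ → eluopxovuopog.
Rule 2 (intervocalic voicing): /p/ is a voiceless stop between vowels /o/ and /o/, so it voices to [b]. /eluopxovuopog/ → eluopxovuobog.
Rule 3 (final devoicing): /g/ is a voiced obstruent in word-final position, so it devoices to [k]. /eluopxovuobog/ → eluopxovuobok.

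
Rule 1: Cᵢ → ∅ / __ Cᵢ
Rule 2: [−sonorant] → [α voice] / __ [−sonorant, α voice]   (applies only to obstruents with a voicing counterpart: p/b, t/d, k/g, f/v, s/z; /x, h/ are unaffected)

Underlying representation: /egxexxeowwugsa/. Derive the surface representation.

Rule 1 (degemination): /xx/ is a geminate; the first /x/ deletes. /ww/ is a geminate; the first /w/ deletes. /egxexxeowwugsa/ → egxexeowugsa.
Rule 2 (regressive voicing assimilation): /g/ precedes the voiceless obstruent /x/, so it devoices to [k] by assimilation. /g/ precedes the voiceless obstruent /s/, so it devoices to [k] by assimilation. /egxexeowugsa/ → ekxexeowuksa.

ekxexeowuksa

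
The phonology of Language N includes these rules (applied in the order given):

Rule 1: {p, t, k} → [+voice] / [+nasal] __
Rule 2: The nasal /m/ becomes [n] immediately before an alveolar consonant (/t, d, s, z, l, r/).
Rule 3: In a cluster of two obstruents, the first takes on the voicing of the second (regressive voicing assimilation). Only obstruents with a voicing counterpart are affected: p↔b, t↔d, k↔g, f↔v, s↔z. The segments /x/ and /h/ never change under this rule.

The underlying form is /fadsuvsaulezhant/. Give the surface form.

fatsufsauleshand

Rule 1 (post-nasal voicing): /t/ is a voiceless stop immediately after the nasal /n/, so it voices to [d]. /fadsuvsaulezhant/ → fadsuvsaulezhand.
Rule 2 (nasal place assimilation): no segment meets the environment; /fadsuvsaulezhand/ is unchanged.
Rule 3 (regressive voicing assimilation): /d/ precedes the voiceless obstruent /s/, so it devoices to [t] by assimilation. /v/ precedes the voiceless obstruent /s/, so it devoices to [f] by assimilation. /z/ precedes the voiceless obstruent /h/, so it devoices to [s] by assimilation. /fadsuvsaulezhand/ → fatsufsauleshand.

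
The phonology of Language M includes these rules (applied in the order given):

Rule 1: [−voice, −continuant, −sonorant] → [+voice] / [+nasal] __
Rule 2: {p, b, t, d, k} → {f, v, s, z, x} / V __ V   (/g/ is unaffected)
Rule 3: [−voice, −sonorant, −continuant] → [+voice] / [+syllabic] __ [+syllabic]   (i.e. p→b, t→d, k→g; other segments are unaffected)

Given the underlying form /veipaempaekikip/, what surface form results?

Rule 1 (post-nasal voicing): /p/ is a voiceless stop immediately after the nasal /m/, so it voices to [b]. /veipaempaekikip/ → veipaembaekikip.
Rule 2 (intervocalic spirantization): /p/ is a stop between vowels /i/ and /a/, so it spirantizes to the fricative [f]. /k/ is a stop between vowels /e/ and /i/, so it spirantizes to the fricative [x]. /k/ is a stop between vowels /i/ and /i/, so it spirantizes to the fricative [x]. /veipaembaekikip/ → veifaembaexixip.
Rule 3 (intervocalic voicing): no segment meets the environment; /veifaembaexixip/ is unchanged.

veifaembaexixip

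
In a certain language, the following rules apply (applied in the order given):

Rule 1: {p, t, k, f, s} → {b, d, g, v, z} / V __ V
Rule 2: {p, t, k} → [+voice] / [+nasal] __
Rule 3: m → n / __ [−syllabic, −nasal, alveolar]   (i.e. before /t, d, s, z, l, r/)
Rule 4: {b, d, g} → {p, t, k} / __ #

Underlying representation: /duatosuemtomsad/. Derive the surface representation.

duadozuendonsat

Rule 1 (intervocalic voicing): /t/ is a voiceless obstruent between vowels /a/ and /o/, so it voices to [d]. /s/ is a voiceless obstruent between vowels /o/ and /u/, so it voices to [z]. /duatosuemtomsad/ → duadozuemtomsad.
Rule 2 (post-nasal voicing): /t/ is a voiceless stop immediately after the nasal /m/, so it voices to [d]. /duadozuemtomsad/ → duadozuemdomsad.
Rule 3 (nasal place assimilation): /m/ precedes the alveolar consonant /d/, so it assimilates in place to [n]. /m/ precedes the alveolar consonant /s/, so it assimilates in place to [n]. /duadozuemdomsad/ → duadozuendonsad.
Rule 4 (final devoicing): /d/ is a voiced stop in word-final position, so it devoices to [t]. /duadozuendonsad/ → duadozuendonsat.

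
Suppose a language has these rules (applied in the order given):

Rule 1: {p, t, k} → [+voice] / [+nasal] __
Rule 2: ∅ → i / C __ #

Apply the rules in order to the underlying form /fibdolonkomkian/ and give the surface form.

fibdolongomgiani

Rule 1 (post-nasal voicing): /k/ is a voiceless stop immediately after the nasal /n/, so it voices to [g]. /k/ is a voiceless stop immediately after the nasal /m/, so it voices to [g]. /fibdolonkomkian/ → fibdolongomgian.
Rule 2 (final i-epenthesis): the form ends in the consonant /n/, so [i] is inserted word-finally. /fibdolongomgian/ → fibdolongomgiani.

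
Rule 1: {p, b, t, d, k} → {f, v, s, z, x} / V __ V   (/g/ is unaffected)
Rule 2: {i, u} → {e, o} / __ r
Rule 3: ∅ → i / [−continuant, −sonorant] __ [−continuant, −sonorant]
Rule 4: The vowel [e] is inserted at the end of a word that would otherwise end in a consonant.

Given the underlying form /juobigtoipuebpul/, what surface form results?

juovigitoifuebipule

Rule 1 (intervocalic spirantization): /b/ is a stop between vowels /o/ and /i/, so it spirantizes to the fricative [v]. /p/ is a stop between vowels /i/ and /u/, so it spirantizes to the fricative [f]. /juobigtoipuebpul/ → juovigtoifuebpul.
Rule 2 (pre-rhotic lowering): no segment meets the environment; /juovigtoifuebpul/ is unchanged.
Rule 3 (stop-cluster i-epenthesis): /g/ and /t/ form a stop–stop cluster, so [i] is inserted between them. /b/ and /p/ form a stop–stop cluster, so [i] is inserted between them. /juovigtoifuebpul/ → juovigitoifuebipul.
Rule 4 (final e-epenthesis): the form ends in the consonant /l/, so [e] is inserted word-finally. /juovigitoifuebipul/ → juovigitoifuebipule.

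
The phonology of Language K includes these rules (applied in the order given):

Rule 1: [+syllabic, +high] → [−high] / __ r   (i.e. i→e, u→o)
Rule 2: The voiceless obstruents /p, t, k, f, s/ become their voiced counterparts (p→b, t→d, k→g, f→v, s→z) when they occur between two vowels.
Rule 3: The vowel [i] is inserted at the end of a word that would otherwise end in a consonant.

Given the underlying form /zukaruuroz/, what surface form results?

Rule 1 (pre-rhotic lowering): /u/ is a high vowel immediately before /r/, so it lowers to [o]. /zukaruuroz/ → zukaruoroz.
Rule 2 (intervocalic voicing): /k/ is a voiceless obstruent between vowels /u/ and /a/, so it voices to [g]. /zukaruoroz/ → zugaruoroz.
Rule 3 (final i-epenthesis): the form ends in the consonant /z/, so [i] is inserted word-finally. /zugaruoroz/ → zugaruorozi.

zugaruorozi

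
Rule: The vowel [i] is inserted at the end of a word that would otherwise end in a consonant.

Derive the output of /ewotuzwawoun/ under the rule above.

the form ends in the consonant /n/, so [i] is inserted word-finally.
Surface form: [ewotuzwawouni].

ewotuzwawouni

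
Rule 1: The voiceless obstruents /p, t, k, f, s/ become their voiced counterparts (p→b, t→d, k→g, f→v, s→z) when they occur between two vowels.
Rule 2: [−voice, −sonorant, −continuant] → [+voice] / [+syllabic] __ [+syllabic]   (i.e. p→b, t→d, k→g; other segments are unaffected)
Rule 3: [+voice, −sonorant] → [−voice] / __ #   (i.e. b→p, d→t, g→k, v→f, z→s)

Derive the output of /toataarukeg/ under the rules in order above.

toadaarugek

Rule 1 (intervocalic voicing): /t/ is a voiceless obstruent between vowels /a/ and /a/, so it voices to [d]. /k/ is a voiceless obstruent between vowels /u/ and /e/, so it voices to [g]. /toataarukeg/ → toadaarugeg.
Rule 2 (intervocalic voicing): no segment meets the environment; /toadaarugeg/ is unchanged.
Rule 3 (final devoicing): /g/ is a voiced obstruent in word-final position, so it devoices to [k]. /toadaarugeg/ → toadaarugek.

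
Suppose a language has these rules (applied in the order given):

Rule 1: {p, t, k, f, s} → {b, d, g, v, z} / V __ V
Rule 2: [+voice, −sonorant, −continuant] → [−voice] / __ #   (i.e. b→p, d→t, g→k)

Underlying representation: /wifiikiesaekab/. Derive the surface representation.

wiviigiezaegap

Rule 1 (intervocalic voicing): /f/ is a voiceless obstruent between vowels /i/ and /i/, so it voices to [v]. /k/ is a voiceless obstruent between vowels /i/ and /i/, so it voices to [g]. /s/ is a voiceless obstruent between vowels /e/ and /a/, so it voices to [z]. /k/ is a voiceless obstruent between vowels /e/ and /a/, so it voices to [g]. /wifiikiesaekab/ → wiviigiezaegab.
Rule 2 (final devoicing): /b/ is a voiced stop in word-final position, so it devoices to [p]. /wiviigiezaegab/ → wiviigiezaegap.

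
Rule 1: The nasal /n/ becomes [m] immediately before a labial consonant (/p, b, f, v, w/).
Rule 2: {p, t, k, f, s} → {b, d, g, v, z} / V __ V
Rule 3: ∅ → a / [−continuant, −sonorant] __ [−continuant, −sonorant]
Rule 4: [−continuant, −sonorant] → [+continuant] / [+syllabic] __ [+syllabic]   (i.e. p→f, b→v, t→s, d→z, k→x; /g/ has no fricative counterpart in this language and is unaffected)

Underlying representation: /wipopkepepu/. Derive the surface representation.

Rule 1 (nasal place assimilation): no segment meets the environment; /wipopkepepu/ is unchanged.
Rule 2 (intervocalic voicing): /p/ is a voiceless obstruent between vowels /i/ and /o/, so it voices to [b]. /p/ is a voiceless obstruent between vowels /e/ and /e/, so it voices to [b]. /p/ is a voiceless obstruent between vowels /e/ and /u/, so it voices to [b]. /wipopkepepu/ → wibopkebebu.
Rule 3 (stop-cluster a-epenthesis): /p/ and /k/ form a stop–stop cluster, so [a] is inserted between them. /wibopkebebu/ → wibopakebebu.
Rule 4 (intervocalic spirantization): /b/ is a stop between vowels /i/ and /o/, so it spirantizes to the fricative [v]. /p/ is a stop between vowels /o/ and /a/, so it spirantizes to the fricative [f]. /k/ is a stop between vowels /a/ and /e/, so it spirantizes to the fricative [x]. /b/ is a stop between vowels /e/ and /e/, so it spirantizes to the fricative [v]. /b/ is a stop between vowels /e/ and /u/, so it spirantizes to the fricative [v]. /wibopakebebu/ → wivofaxevevu.

wivofaxevevu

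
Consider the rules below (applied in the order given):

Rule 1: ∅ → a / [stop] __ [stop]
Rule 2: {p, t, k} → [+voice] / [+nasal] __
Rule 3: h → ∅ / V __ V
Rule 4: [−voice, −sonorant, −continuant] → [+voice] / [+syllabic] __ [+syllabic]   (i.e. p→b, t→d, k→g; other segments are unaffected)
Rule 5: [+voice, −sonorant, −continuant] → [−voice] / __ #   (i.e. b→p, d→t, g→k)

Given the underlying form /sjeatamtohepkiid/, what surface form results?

Rule 1 (stop-cluster a-epenthesis): /p/ and /k/ form a stop–stop cluster, so [a] is inserted between them. /sjeatamtohepkiid/ → sjeatamtohepakiid.
Rule 2 (post-nasal voicing): /t/ is a voiceless stop immediately after the nasal /m/, so it voices to [d]. /sjeatamtohepakiid/ → sjeatamdohepakiid.
Rule 3 (intervocalic h-deletion): /h/ occurs between vowels /o/ and /e/, so it deletes. /sjeatamdohepakiid/ → sjeatamdoepakiid.
Rule 4 (intervocalic voicing): /t/ is a voiceless stop between vowels /a/ and /a/, so it voices to [d]. /p/ is a voiceless stop between vowels /e/ and /a/, so it voices to [b]. /k/ is a voiceless stop between vowels /a/ and /i/, so it voices to [g]. /sjeatamdoepakiid/ → sjeadamdoebagiid.
Rule 5 (final devoicing): /d/ is a voiced stop in word-final position, so it devoices to [t]. /sjeadamdoebagiid/ → sjeadamdoebagiit.

sjeadamdoebagiit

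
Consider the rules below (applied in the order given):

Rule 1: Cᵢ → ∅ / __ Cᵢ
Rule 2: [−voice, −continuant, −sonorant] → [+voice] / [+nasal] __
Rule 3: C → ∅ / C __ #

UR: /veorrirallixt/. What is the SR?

Rule 1 (degemination): /rr/ is a geminate; the first /r/ deletes. /ll/ is a geminate; the first /l/ deletes. /veorrirallixt/ → veoriralixt.
Rule 2 (post-nasal voicing): no segment meets the environment; /veoriralixt/ is unchanged.
Rule 3 (final cluster simplification): /t/ is the second consonant of a word-final cluster /xt/, so it deletes. /veoriralixt/ → veoriralix.

veoriralix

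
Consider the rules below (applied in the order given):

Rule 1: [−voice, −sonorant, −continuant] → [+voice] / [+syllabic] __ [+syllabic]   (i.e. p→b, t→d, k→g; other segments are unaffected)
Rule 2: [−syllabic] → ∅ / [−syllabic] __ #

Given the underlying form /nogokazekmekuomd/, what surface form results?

nogogazekmeguom

Rule 1 (intervocalic voicing): /k/ is a voiceless stop between vowels /o/ and /a/, so it voices to [g]. /k/ is a voiceless stop between vowels /e/ and /u/, so it voices to [g]. /nogokazekmekuomd/ → nogogazekmeguomd.
Rule 2 (final cluster simplification): /d/ is the second consonant of a word-final cluster /md/, so it deletes. /nogogazekmeguomd/ → nogogazekmeguom.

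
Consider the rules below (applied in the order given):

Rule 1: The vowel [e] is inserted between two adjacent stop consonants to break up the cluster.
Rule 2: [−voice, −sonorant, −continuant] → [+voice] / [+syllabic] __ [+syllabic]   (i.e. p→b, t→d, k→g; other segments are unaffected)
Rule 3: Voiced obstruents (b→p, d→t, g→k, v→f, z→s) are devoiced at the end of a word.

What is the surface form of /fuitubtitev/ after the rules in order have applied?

fuidubedidef

Rule 1 (stop-cluster e-epenthesis): /b/ and /t/ form a stop–stop cluster, so [e] is inserted between them. /fuitubtitev/ → fuitubetitev.
Rule 2 (intervocalic voicing): /t/ is a voiceless stop between vowels /i/ and /u/, so it voices to [d]. /t/ is a voiceless stop between vowels /e/ and /i/, so it voices to [d]. /t/ is a voiceless stop between vowels /i/ and /e/, so it voices to [d]. /fuitubetitev/ → fuidubedidev.
Rule 3 (final devoicing): /v/ is a voiced obstruent in word-final position, so it devoices to [f]. /fuidubedidev/ → fuidubedidef.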